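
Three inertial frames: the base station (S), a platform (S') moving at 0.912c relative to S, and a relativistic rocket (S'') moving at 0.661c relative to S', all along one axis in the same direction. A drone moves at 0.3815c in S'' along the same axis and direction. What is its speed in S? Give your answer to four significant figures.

0.9916c

Apply u = (u'+v)/(1+u'v) twice. Drone in the platform frame: (0.3815+0.661)/(1+0.3815·0.661) = 1.0425/1.2521715 = 0.83255c.
That velocity, transformed to the rest frame of the base station: (0.83255+0.912)/(1+0.83255·0.912) = 1.74455/1.7592856 = 0.99162c.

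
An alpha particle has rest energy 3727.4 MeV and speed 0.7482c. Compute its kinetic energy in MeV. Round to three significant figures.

1890 MeV

Lorentz factor: γ = (1 − 0.55980324)^(−1/2) = 1.50722.
Kinetic energy: K = (γ − 1)mc² = (1.50722 − 1) × 3727.4 MeV = 0.50722 × 3727.4 = 1890 MeV.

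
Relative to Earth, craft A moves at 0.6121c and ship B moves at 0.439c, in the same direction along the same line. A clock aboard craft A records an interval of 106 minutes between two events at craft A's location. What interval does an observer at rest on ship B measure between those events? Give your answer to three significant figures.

Transform craft A's velocity into ship B's frame: (0.6121 − 0.439)/(1 − 0.6121·0.439) = 0.1731/0.7312881, so the relative speed is 0.23671c.
At |u| = 0.23671c, γ = (1 − 0.0560316)^(−1/2) = 1.0293.
The clock on craft A records proper time, so ship B measures Δt = γΔτ = 1.0293 × 106 = 109 minutes.

109 minutes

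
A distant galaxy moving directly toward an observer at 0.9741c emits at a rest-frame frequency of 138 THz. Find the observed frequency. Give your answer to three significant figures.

1200 THz

Relativistic Doppler (source moving toward): f_obs = f_src · √((1+β)/(1−β)).
With β = 0.9741: factor = √(1.9741/0.0259) = 8.7304.
f_obs = 138 × 8.7304 = 1200 THz.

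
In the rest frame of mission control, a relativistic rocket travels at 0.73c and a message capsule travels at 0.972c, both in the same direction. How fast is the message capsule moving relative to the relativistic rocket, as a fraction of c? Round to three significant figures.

Transform to the relativistic rocket's frame: u' = (u − v)/(1 − uv/c²).
u' = (0.972 − 0.73)/(1 − 0.972×0.73) = 0.242/0.29044 = 0.83322.
Speed in the relativistic rocket's frame: 0.833c (in the same direction).

0.833c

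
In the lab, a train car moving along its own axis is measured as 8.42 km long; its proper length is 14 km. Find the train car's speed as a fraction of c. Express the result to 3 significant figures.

0.799c

Length contraction gives γ = L₀/L = 14/8.42 = 1.6627.
β = √(1 − 1/γ²) = √0.63828 = 0.799.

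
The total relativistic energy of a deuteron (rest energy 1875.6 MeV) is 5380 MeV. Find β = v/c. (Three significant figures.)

γ = E/(mc²) = 5380/1875.6 = 2.8684.
β = √(1 − 1/γ²) = √(1 − 0.12154) = √0.87846 = 0.937.

0.937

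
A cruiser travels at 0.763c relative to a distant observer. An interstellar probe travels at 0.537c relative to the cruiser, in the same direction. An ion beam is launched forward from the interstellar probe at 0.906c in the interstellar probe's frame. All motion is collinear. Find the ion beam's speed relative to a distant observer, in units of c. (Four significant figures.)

0.9960c

Compose velocities in two stages. Stage 1 (into S'): u₁ = (0.906+0.537)/(1+0.906×0.537) = 0.97072.
Stage 2 (into S): u = (0.97072+0.763)/(1+0.97072×0.763) = 0.99601, so the speed is 0.9960c.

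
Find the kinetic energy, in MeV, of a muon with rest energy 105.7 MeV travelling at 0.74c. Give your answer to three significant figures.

β² = 0.5476, so γ = 1/√0.4524 = 1.48675.
Kinetic energy: K = (γ − 1)mc² = (1.48675 − 1) × 105.7 MeV = 0.48675 × 105.7 = 51.4 MeV.

51.4 MeV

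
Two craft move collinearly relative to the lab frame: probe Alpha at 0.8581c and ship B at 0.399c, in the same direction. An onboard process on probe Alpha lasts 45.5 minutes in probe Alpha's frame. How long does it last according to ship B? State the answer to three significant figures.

63.5 minutes

The velocity of probe Alpha relative to ship B is (0.8581 − 0.399)c / (1 − 0.8581×0.399) = 0.69813c; relative speed 0.69813c.
At |u| = 0.69813c, γ = (1 − 0.487385)^(−1/2) = 1.3967.
The clock on probe Alpha records proper time, so ship B measures Δt = γΔτ = 1.3967 × 45.5 = 63.5 minutes.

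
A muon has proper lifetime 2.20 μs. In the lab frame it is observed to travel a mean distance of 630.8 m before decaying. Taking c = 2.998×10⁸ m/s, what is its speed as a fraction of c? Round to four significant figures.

0.6912c

Let x = d/(cτ) = 630.8 m / (2.998×10⁸ m/s × 2.200×10^-6 s) = 0.9564. Since d = βγcτ, x = βγ = β/√(1−β²).
Solving: β² = x²/(1+x²) = 0.914701/1.914701 = 0.477725, so β = 0.6912.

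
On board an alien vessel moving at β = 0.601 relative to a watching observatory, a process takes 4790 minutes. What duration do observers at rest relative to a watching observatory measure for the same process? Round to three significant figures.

β² = 0.361201, so γ = 1/√0.638799 = 1.2512.
Time dilation: Δt = γ·Δτ = 1.2512 × 4790 = 5990 minutes.

5990 minutes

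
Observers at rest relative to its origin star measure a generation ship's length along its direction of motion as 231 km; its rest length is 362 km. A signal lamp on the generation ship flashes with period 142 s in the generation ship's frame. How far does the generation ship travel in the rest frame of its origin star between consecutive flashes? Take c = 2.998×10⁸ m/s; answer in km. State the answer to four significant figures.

Length contraction gives γ = L₀/L = 362/231 = 1.5671.
β = √(1 − 1/γ²) = 0.76994. Lab-frame period = γτ = 1.5671×142 s = 222.53 s. Distance = βc × γτ = 0.76994 × 2.998×10⁸ m/s × 222.53 s = 5.1366×10^10 m = 5.137×10^7 km.

5.137×10^7 km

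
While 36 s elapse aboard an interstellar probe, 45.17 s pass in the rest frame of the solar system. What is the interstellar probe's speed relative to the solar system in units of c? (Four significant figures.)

0.6040c

γ = Δt/Δτ = 45.17/36 = 1.2547.
β = √(1 − 1/γ²) = √(1 − 0.635214) = √0.364786 = 0.6040.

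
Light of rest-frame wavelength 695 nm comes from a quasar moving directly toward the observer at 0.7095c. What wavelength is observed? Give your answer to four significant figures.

286.5 nm

Relativistic Doppler for wavelength: λ_obs = λ_src · √((1−β)/(1+β)).
With β = 0.7095: factor = √(0.2905/1.7095) = 0.41223.
λ_obs = 695 × 0.41223 = 286.5 nm.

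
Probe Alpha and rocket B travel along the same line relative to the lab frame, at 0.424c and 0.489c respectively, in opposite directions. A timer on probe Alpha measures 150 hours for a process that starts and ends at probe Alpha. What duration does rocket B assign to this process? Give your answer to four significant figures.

229.2 hours

Transform probe Alpha's velocity into rocket B's frame: (0.424 + 0.489)/(1 + 0.424·0.489) = 0.913/1.207336, so the relative speed is 0.75621c.
γ for this relative speed: γ = 1/√(1 − 0.571854) = 1.5283.
The clock on probe Alpha records proper time, so rocket B measures Δt = γΔτ = 1.5283 × 150 = 229.2 hours.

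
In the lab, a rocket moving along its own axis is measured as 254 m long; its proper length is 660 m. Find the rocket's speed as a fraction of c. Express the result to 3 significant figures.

Length contraction gives γ = L₀/L = 660/254 = 2.5984.
β = √(1 − 1/γ²) = √0.851889 = 0.923.

0.923c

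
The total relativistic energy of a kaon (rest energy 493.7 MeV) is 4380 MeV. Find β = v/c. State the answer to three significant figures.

γ = E/(mc²) = 4380/493.7 = 8.8718.
β = √(1 − 1/γ²) = √(1 − 0.0127051) = √0.9872949 = 0.994.

0.994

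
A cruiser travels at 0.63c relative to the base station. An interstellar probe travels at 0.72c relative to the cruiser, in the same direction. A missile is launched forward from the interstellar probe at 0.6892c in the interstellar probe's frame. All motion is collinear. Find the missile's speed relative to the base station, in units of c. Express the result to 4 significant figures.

0.9865c

Apply u = (u'+v)/(1+u'v) twice. Missile in the cruiser frame: (0.6892+0.72)/(1+0.6892·0.72) = 1.4092/1.496224 = 0.94184c.
That velocity, transformed to the rest frame of the base station: (0.94184+0.63)/(1+0.94184·0.63) = 1.57184/1.5933592 = 0.98649c.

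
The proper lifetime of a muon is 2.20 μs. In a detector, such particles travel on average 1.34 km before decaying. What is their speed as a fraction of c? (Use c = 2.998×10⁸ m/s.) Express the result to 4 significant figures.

0.8972c

d = βγcτ ⇒ βγ = d/(cτ) = 1340 m / (659.56 m) = 2.0317.
β = (βγ)/√(1+(βγ)²) = 2.0317/√5.1278 = 0.8972.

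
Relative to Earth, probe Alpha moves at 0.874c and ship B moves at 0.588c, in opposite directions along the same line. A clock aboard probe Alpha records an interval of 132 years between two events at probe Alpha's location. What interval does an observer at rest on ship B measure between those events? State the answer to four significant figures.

Transform probe Alpha's velocity into ship B's frame: (0.874 + 0.588)/(1 + 0.874·0.588) = 1.462/1.513912, so the relative speed is 0.96571c.
At |u| = 0.96571c, γ = (1 − 0.932596)^(−1/2) = 3.8517.
The clock on probe Alpha records proper time, so ship B measures Δt = γΔτ = 3.8517 × 132 = 508.4 years.

508.4 years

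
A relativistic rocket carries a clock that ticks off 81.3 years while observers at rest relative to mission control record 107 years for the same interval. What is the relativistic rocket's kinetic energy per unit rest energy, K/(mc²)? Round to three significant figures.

γ = Δt/Δτ = 107/81.3 = 1.31611.
Since K = (γ−1)mc², K/(mc²) = 1.31611 − 1 = 0.316.

0.316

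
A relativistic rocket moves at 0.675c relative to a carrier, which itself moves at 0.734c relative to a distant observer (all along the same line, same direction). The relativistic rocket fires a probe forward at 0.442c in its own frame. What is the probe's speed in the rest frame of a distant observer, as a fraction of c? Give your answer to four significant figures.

Compose velocities in two stages. Stage 1 (into S'): u₁ = (0.442+0.675)/(1+0.442×0.675) = 0.86032.
Stage 2 (into S): u = (0.86032+0.734)/(1+0.86032×0.734) = 0.97723, so the speed is 0.9772c.

0.9772c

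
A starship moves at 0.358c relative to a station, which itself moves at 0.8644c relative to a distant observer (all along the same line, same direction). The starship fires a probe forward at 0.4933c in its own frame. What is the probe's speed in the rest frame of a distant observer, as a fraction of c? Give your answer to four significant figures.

Compose velocities in two stages. Stage 1 (into S'): u₁ = (0.4933+0.358)/(1+0.4933×0.358) = 0.72352.
Stage 2 (into S): u = (0.72352+0.8644)/(1+0.72352×0.8644) = 0.97693, so the speed is 0.9769c.

0.9769c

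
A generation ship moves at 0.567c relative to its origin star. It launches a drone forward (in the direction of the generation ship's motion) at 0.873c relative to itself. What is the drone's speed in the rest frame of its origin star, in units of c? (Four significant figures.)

0.9632c

In units of c, u = (u' + v)/(1 + u'v) with u' = 0.873 and v = 0.567.
Numerator: 0.873 + 0.567 = 1.44. Denominator: 1 + (0.873)(0.567) = 1.494991.
u = 1.44/1.494991 = 0.96322, so the speed is 0.9632c.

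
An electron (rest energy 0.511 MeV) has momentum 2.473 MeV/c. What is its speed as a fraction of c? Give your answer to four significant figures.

0.9793c

pc/(mc²) = 2.473/0.511 = 4.8395 = βγ = β/√(1−β²).
So β² = x²/(1 + x²) with x = 4.8395: x² = 23.4208, β² = 23.4208/24.4208 = 0.959051, β = 0.9793.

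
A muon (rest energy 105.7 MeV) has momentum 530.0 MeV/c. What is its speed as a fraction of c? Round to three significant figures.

βγ = pc/(mc²) = 530.0/105.7 = 5.0142.
Since γ² = 1 + (βγ)² = 26.1422, γ = √26.1422 = 5.11294, and β = (βγ)/γ = 5.0142/5.11294 = 0.981.

0.981c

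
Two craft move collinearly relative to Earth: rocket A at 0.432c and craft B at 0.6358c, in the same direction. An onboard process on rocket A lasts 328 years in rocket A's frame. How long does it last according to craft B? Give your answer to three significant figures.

342 years

Speed of rocket A in craft B's frame: u = (v_A − v_B)/(1 − v_A v_B/c²) = (0.432 − 0.6358)/(1 − 0.432×0.6358) = −0.2038/0.7253344 = −0.28097; |u| = 0.28097c.
At |u| = 0.28097c, γ = (1 − 0.0789441)^(−1/2) = 1.042.
Rocket A's interval is proper; time dilation gives Δt_B = γΔτ = 1.042 × 328 years = 342 years.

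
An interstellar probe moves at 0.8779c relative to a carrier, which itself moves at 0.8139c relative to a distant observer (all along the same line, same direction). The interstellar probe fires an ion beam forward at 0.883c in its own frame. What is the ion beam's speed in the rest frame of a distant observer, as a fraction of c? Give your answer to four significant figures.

First combine the ion beam and interstellar probe (S''→S'): u₁ = (0.883 + 0.8779)/(1 + 0.883×0.8779) = 1.7609/1.7751857 = 0.99195.
Then combine with the carrier (S'→S): u = (0.99195 + 0.8139)/(1 + 0.99195×0.8139) = 1.80585/1.807348105 = 0.99917.

0.9992c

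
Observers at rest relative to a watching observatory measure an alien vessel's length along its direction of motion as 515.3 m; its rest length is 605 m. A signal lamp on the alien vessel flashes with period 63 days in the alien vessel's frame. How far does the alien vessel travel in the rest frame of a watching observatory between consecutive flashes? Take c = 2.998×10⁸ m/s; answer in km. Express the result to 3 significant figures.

1.00×10^12 km

From L = L₀/γ: γ = 605/515.3 = 1.17407.
β = √(1 − 1/γ²) = 0.52397. Lab-frame period = γτ = 1.17407×63 days = 73.966 days. Distance = βc × γτ = 0.52397 × 2.998×10⁸ m/s × 6390662.4 s = 1.0039×10^15 m = 1.00×10^12 km.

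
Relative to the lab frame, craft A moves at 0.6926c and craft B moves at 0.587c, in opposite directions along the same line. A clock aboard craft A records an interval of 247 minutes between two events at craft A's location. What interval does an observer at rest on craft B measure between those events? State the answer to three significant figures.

595 minutes

The velocity of craft A relative to craft B is (0.6926 + 0.587)c / (1 + 0.6926×0.587) = 0.90974c; relative speed 0.90974c.
At |u| = 0.90974c, γ = (1 − 0.827627)^(−1/2) = 2.4086.
The clock on craft A records proper time, so craft B measures Δt = γΔτ = 2.4086 × 247 = 595 minutes.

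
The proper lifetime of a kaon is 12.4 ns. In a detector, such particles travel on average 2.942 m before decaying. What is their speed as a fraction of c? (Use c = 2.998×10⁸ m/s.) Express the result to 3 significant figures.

Let x = d/(cτ) = 2.942 m / (2.998×10⁸ m/s × 1.240×10^-8 s) = 0.79139. Since d = βγcτ, x = βγ = β/√(1−β²).
Solving: β² = x²/(1+x²) = 0.626298/1.626298 = 0.385107, so β = 0.621.

0.621c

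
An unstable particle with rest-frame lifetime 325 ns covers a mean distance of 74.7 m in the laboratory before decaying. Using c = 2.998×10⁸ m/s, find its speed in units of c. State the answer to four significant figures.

d = βγcτ ⇒ βγ = d/(cτ) = 74.70 m / (97.435 m) = 0.76666.
β = (βγ)/√(1+(βγ)²) = 0.76666/√1.587768 = 0.6084.

0.6084c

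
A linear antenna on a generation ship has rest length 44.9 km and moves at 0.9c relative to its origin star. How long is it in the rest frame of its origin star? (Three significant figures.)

Lorentz factor: γ = (1 − 0.81)^(−1/2) = 2.2942.
Length contraction: L = L₀/γ = 44.9/2.2942 = 19.6 km.

19.6 km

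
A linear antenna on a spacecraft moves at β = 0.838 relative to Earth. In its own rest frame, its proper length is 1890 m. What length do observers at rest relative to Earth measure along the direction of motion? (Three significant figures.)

Lorentz factor: γ = (1 − 0.702244)^(−1/2) = 1.8326.
Along the direction of motion the measured length is L₀/γ = 1890/1.8326 = 1030 m.

1030 m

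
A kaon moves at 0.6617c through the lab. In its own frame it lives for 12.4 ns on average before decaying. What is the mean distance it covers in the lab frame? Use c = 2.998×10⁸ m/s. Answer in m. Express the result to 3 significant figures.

γ = 1/√(1 − β²) = 1/√(1 − 0.43784689) = 1/√0.56215311 = 1/0.749769 = 1.3337.
Lab-frame lifetime: Δt = γτ = 1.3337 × 12.4 ns = 16.538 ns.
Distance: d = vΔt = 0.6617 × 2.998×10⁸ m/s × 1.6538×10^-8 s = 3.28 m.

3.28 m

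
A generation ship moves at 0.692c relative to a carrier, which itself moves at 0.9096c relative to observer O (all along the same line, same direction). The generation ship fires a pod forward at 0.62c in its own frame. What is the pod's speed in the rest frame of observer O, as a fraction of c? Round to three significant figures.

Compose velocities in two stages. Stage 1 (into S'): u₁ = (0.62+0.692)/(1+0.62×0.692) = 0.9181.
Stage 2 (into S): u = (0.9181+0.9096)/(1+0.9181×0.9096) = 0.99597, so the speed is 0.996c.

0.996c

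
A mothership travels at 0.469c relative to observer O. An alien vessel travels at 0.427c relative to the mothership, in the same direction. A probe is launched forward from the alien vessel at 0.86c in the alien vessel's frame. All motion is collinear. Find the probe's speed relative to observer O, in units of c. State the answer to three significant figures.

Apply u = (u'+v)/(1+u'v) twice. Probe in the mothership frame: (0.86+0.427)/(1+0.86·0.427) = 1.287/1.36722 = 0.94133c.
That velocity, transformed to the rest frame of observer O: (0.94133+0.469)/(1+0.94133·0.469) = 1.41033/1.44148377 = 0.97839c.

0.978c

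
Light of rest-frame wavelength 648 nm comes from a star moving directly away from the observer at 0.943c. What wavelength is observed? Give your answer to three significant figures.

3780 nm

Relativistic Doppler for wavelength: λ_obs = λ_src · √((1+β)/(1−β)).
With β = 0.943: factor = √(1.943/0.057) = 5.8385.
λ_obs = 648 × 5.8385 = 3780 nm.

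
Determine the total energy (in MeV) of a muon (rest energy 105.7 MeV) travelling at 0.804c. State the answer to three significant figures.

178 MeV

Lorentz factor: γ = (1 − 0.646416)^(−1/2) = 1.6817.
Total energy: E = γmc² = 1.6817 × 105.7 MeV = 178 MeV.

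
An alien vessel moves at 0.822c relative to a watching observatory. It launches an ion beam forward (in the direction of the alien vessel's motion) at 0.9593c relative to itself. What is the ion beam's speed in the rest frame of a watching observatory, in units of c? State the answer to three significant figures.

Relativistic velocity addition: u = (u' + v)/(1 + u'v/c²), with u' = 0.9593c and v = 0.822c.
Numerator: 0.9593 + 0.822 = 1.7813. Denominator: 1 + (0.9593)(0.822) = 1.7885446.
u = 1.7813/1.7885446 = 0.99595, so the speed is 0.996c.

0.996c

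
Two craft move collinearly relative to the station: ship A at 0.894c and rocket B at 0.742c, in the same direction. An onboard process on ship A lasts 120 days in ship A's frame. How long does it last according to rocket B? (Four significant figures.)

The velocity of ship A relative to rocket B is (0.894 − 0.742)c / (1 − 0.894×0.742) = 0.4515c; relative speed 0.4515c.
At |u| = 0.4515c, γ = (1 − 0.203852)^(−1/2) = 1.1207.
Ship A's interval is proper; time dilation gives Δt_B = γΔτ = 1.1207 × 120 days = 134.5 days.

134.5 days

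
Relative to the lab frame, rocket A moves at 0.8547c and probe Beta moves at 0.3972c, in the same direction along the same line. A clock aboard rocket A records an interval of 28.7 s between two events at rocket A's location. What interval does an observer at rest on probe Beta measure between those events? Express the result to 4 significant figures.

39.79 s

Speed of rocket A in probe Beta's frame: u = (v_A − v_B)/(1 − v_A v_B/c²) = (0.8547 − 0.3972)/(1 − 0.8547×0.3972) = 0.4575/0.66051316 = 0.69264; |u| = 0.69264c.
At |u| = 0.69264c, γ = (1 − 0.47975)^(−1/2) = 1.3864.
The clock on rocket A records proper time, so probe Beta measures Δt = γΔτ = 1.3864 × 28.7 = 39.79 s.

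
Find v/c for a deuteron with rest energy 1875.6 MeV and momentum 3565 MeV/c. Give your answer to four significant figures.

0.8850

pc/(mc²) = 3565/1875.6 = 1.9007 = βγ = β/√(1−β²).
So β² = x²/(1 + x²) with x = 1.9007: x² = 3.61266, β² = 3.61266/4.61266 = 0.783205, β = 0.8850.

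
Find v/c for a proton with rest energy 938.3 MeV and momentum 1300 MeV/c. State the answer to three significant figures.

βγ = pc/(mc²) = 1300/938.3 = 1.3855.
Since γ² = 1 + (βγ)² = 2.91961, γ = √2.91961 = 1.70869, and β = (βγ)/γ = 1.3855/1.70869 = 0.811.

0.811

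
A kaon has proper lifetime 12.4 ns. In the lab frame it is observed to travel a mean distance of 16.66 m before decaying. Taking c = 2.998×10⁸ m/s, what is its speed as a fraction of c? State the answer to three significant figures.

0.976c

d = βγcτ ⇒ βγ = d/(cτ) = 16.66 m / (3.71752 m) = 4.4815.
β = (βγ)/√(1+(βγ)²) = 4.4815/√21.0838 = 0.976.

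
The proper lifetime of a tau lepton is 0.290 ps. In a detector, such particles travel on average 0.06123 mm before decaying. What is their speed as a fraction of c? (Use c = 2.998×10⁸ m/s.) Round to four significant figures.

0.5758c

Let x = d/(cτ) = 6.123×10^-5 m / (2.998×10⁸ m/s × 2.900×10^-13 s) = 0.70426. Since d = βγcτ, x = βγ = β/√(1−β²).
Solving: β² = x²/(1+x²) = 0.495982/1.495982 = 0.331543, so β = 0.5758.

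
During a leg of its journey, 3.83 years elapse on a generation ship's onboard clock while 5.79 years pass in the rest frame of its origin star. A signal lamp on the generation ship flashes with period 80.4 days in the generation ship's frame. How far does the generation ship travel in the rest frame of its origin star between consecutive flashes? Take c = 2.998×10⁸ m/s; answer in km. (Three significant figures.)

The time-dilation ratio gives γ = 5.79/3.83 = 1.51175.
β = √(1 − 1/γ²) = 0.74996. Lab-frame period = γτ = 1.51175×80.4 days = 121.54 days. Distance = βc × γτ = 0.74996 × 2.998×10⁸ m/s × 10501056 s = 2.3610×10^15 m = 2.36×10^12 km.

2.36×10^12 km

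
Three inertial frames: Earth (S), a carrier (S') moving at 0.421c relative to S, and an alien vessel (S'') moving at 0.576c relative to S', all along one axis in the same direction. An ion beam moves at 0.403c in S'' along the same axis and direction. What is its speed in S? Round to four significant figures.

0.9109c

Compose velocities in two stages. Stage 1 (into S'): u₁ = (0.403+0.576)/(1+0.403×0.576) = 0.79456.
Stage 2 (into S): u = (0.79456+0.421)/(1+0.79456×0.421) = 0.91087, so the speed is 0.9109c.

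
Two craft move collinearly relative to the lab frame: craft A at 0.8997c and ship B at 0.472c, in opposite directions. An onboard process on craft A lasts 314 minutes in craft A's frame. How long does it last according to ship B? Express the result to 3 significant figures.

Speed of craft A in ship B's frame: u = (v_A + v_B)/(1 + v_A v_B/c²) = (0.8997 + 0.472)/(1 + 0.8997×0.472) = 1.3717/1.4246584 = 0.96283; |u| = 0.96283c.
At |u| = 0.96283c, γ = (1 − 0.927042)^(−1/2) = 3.7022.
Craft A's interval is proper; time dilation gives Δt_B = γΔτ = 3.7022 × 314 minutes = 1160 minutes.

1160 minutes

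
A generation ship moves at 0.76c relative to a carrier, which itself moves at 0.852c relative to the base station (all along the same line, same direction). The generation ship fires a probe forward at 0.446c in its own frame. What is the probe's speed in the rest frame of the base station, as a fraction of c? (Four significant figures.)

Apply u = (u'+v)/(1+u'v) twice. Probe in the carrier frame: (0.446+0.76)/(1+0.446·0.76) = 1.206/1.33896 = 0.9007c.
That velocity, transformed to the rest frame of the base station: (0.9007+0.852)/(1+0.9007·0.852) = 1.7527/1.7673964 = 0.99168c.

0.9917c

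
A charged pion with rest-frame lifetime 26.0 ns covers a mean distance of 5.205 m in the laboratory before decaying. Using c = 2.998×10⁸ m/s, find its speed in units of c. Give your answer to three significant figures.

0.555c

Lab distance = (lab lifetime)·v = γτ·βc, so βγ = d/(cτ) = 5.205/(2.998×10⁸ × 2.600×10^-8) = 0.66775.
With βγ = 0.66775: γ² = 1 + (βγ)² = 1.44589, and β = (βγ)/γ = 0.66775/1.20245 = 0.555.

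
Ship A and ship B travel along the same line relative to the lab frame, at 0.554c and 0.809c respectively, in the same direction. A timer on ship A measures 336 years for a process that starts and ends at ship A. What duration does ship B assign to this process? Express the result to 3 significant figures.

Transform ship A's velocity into ship B's frame: (0.554 − 0.809)/(1 − 0.554·0.809) = −0.255/0.551814, so the relative speed is 0.46211c.
γ for this relative speed: γ = 1/√(1 − 0.213546) = 1.1276.
The clock on ship A records proper time, so ship B measures Δt = γΔτ = 1.1276 × 336 = 379 years.

379 years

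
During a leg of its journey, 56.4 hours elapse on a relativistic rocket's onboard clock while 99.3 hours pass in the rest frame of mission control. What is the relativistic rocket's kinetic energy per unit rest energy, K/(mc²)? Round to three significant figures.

0.761

γ = Δt/Δτ = 99.3/56.4 = 1.76064.
K/(mc²) = γ − 1 = 1.76064 − 1 = 0.761.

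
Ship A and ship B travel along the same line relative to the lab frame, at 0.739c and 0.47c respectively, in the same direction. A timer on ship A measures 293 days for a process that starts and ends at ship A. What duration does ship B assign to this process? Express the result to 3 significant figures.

322 days

Transform ship A's velocity into ship B's frame: (0.739 − 0.47)/(1 − 0.739·0.47) = 0.269/0.65267, so the relative speed is 0.41215c.
γ for this relative speed: γ = 1/√(1 − 0.169868) = 1.0976.
The clock on ship A records proper time, so ship B measures Δt = γΔτ = 1.0976 × 293 = 322 days.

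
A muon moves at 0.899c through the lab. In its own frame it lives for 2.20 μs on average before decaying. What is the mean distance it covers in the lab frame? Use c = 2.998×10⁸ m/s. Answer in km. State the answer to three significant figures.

γ = 1/√(1 − β²) = 1/√(1 − 0.808201) = 1/√0.191799 = 1/0.437949 = 2.2834.
Lab-frame lifetime: Δt = γτ = 2.2834 × 2.20 μs = 5.0235 μs.
Distance: d = vΔt = 0.899 × 2.998×10⁸ m/s × 5.0235×10^-6 s = 1350 m = 1.35 km.

1.35 km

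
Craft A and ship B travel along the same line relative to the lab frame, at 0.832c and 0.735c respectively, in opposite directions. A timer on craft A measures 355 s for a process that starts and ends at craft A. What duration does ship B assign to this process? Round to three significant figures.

Transform craft A's velocity into ship B's frame: (0.832 + 0.735)/(1 + 0.832·0.735) = 1.567/1.61152, so the relative speed is 0.97237c.
γ for this relative speed: γ = 1/√(1 − 0.945503) = 4.2836.
Craft A's interval is proper; time dilation gives Δt_B = γΔτ = 4.2836 × 355 s = 1520 s.

1520 s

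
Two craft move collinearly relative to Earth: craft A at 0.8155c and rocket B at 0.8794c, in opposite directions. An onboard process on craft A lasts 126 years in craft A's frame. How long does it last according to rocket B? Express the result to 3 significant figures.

785 years

Transform craft A's velocity into rocket B's frame: (0.8155 + 0.8794)/(1 + 0.8155·0.8794) = 1.6949/1.7171507, so the relative speed is 0.98704c.
γ for this relative speed: γ = 1/√(1 − 0.974248) = 6.2315.
The clock on craft A records proper time, so rocket B measures Δt = γΔτ = 6.2315 × 126 = 785 years.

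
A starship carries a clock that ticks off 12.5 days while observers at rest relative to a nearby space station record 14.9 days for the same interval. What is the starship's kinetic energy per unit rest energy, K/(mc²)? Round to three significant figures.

0.192

From Δt = γΔτ: γ = 14.9/12.5 = 1.192.
Since K = (γ−1)mc², K/(mc²) = 1.192 − 1 = 0.192.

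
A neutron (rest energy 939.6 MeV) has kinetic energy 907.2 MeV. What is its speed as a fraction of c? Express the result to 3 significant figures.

0.861c

K = (γ−1)mc², so γ = 1 + 907.2/939.6 = 1.9655.
Then v/c = √(1 − γ⁻²) = √(1 − 0.258853) = √0.741147 = 0.861.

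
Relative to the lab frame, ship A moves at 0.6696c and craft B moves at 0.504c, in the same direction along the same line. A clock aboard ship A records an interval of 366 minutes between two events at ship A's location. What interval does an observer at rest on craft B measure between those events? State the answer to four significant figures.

378.0 minutes

Speed of ship A in craft B's frame: u = (v_A − v_B)/(1 − v_A v_B/c²) = (0.6696 − 0.504)/(1 − 0.6696×0.504) = 0.1656/0.6625216 = 0.24995; |u| = 0.24995c.
γ for this relative speed: γ = 1/√(1 − 0.062475) = 1.0328.
Ship A's interval is proper; time dilation gives Δt_B = γΔτ = 1.0328 × 366 minutes = 378.0 minutes.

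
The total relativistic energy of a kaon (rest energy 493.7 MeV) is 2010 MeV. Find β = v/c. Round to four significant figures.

γ = E/(mc²) = 2010/493.7 = 4.0713.
β = √(1 − 1/γ²) = √(1 − 0.0603301) = √0.9396699 = 0.9694.

0.9694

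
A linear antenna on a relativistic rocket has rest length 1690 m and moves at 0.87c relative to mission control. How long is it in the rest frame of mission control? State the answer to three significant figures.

833 m

Lorentz factor: γ = (1 − 0.7569)^(−1/2) = 2.0282.
Length contraction: L = L₀/γ = 1690/2.0282 = 833 m.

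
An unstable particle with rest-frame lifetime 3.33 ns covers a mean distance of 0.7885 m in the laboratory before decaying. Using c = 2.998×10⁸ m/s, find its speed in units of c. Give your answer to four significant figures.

Let x = d/(cτ) = 0.7885 m / (2.998×10⁸ m/s × 3.330×10^-9 s) = 0.78982. Since d = βγcτ, x = βγ = β/√(1−β²).
Solving: β² = x²/(1+x²) = 0.623816/1.623816 = 0.384167, so β = 0.6198.

0.6198c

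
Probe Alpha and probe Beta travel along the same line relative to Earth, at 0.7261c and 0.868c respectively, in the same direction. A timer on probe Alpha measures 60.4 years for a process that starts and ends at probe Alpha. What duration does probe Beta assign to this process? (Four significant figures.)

The velocity of probe Alpha relative to probe Beta is (0.7261 − 0.868)c / (1 − 0.7261×0.868) = −0.38378c; relative speed 0.38378c.
At |u| = 0.38378c, γ = (1 − 0.147287)^(−1/2) = 1.0829.
Probe Alpha's interval is proper; time dilation gives Δt_B = γΔτ = 1.0829 × 60.4 years = 65.41 years.

65.41 years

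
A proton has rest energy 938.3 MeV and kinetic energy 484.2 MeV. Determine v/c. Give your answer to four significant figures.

0.7516

γ = 1 + K/(mc²) = 1 + 484.2/938.3 = 1.516.
β = √(1 − 1/γ²) = √(1 − 0.435113) = √0.564887 = 0.7516.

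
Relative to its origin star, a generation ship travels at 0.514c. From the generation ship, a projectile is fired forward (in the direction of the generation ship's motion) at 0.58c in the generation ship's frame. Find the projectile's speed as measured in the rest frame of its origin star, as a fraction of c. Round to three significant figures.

Relativistic velocity addition: u = (u' + v)/(1 + u'v/c²), with u' = 0.58c and v = 0.514c.
Numerator: 0.58 + 0.514 = 1.094. Denominator: 1 + (0.58)(0.514) = 1.29812.
u = 1.094/1.29812 = 0.84276, so the speed is 0.843c.

0.843c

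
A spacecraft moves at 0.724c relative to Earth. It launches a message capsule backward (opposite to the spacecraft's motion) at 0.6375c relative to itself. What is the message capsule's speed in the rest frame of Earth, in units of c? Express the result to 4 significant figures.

0.1606c

In units of c, u = (u' + v)/(1 + u'v) with u' = −0.6375 and v = 0.724.
Numerator: −0.6375 + 0.724 = 0.0865. Denominator: 1 + (−0.6375)(0.724) = 0.53845.
u = 0.0865/0.53845 = 0.16065, so the speed is 0.1606c.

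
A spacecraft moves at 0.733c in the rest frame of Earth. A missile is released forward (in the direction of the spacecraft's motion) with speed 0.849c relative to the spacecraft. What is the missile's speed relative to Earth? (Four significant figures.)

In units of c, u = (u' + v)/(1 + u'v) with u' = 0.849 and v = 0.733.
Numerator: 0.849 + 0.733 = 1.582. Denominator: 1 + (0.849)(0.733) = 1.622317.
u = 1.582/1.622317 = 0.97515, so the speed is 0.9751c.

0.9751c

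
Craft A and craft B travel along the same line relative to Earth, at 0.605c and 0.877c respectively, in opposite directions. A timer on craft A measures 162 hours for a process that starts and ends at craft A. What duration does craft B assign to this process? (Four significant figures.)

648.1 hours

Transform craft A's velocity into craft B's frame: (0.605 + 0.877)/(1 + 0.605·0.877) = 1.482/1.530585, so the relative speed is 0.96826c.
At |u| = 0.96826c, γ = (1 − 0.937527)^(−1/2) = 4.0009.
The clock on craft A records proper time, so craft B measures Δt = γΔτ = 4.0009 × 162 = 648.1 hours.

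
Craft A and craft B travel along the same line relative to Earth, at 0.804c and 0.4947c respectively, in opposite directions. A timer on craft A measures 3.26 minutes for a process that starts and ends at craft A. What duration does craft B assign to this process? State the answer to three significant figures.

8.82 minutes

The velocity of craft A relative to craft B is (0.804 + 0.4947)c / (1 + 0.804×0.4947) = 0.92914c; relative speed 0.92914c.
γ for this relative speed: γ = 1/√(1 − 0.863301) = 2.7047.
The clock on craft A records proper time, so craft B measures Δt = γΔτ = 2.7047 × 3.26 = 8.82 minutes.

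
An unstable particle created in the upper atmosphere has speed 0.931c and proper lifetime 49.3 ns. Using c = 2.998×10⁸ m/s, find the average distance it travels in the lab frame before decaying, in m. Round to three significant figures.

γ = 1/√(1 − β²) = 1/√(1 − 0.866761) = 1/√0.133239 = 1/0.365019 = 2.7396.
Lab-frame lifetime: Δt = γτ = 2.7396 × 49.3 ns = 135.06 ns.
Distance: d = vΔt = 0.931 × 2.998×10⁸ m/s × 1.3506×10^-7 s = 37.7 m.

37.7 m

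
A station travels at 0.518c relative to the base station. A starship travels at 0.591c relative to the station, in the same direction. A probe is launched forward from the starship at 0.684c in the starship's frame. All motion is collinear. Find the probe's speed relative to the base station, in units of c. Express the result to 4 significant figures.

Apply u = (u'+v)/(1+u'v) twice. Probe in the station frame: (0.684+0.591)/(1+0.684·0.591) = 1.275/1.404244 = 0.90796c.
That velocity, transformed to the rest frame of the base station: (0.90796+0.518)/(1+0.90796·0.518) = 1.42596/1.47032328 = 0.96983c.

0.9698c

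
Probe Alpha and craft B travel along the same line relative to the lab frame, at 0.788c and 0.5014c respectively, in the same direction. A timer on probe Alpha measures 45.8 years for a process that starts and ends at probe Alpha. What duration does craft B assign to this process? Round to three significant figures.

The velocity of probe Alpha relative to craft B is (0.788 − 0.5014)c / (1 − 0.788×0.5014) = 0.4738c; relative speed 0.4738c.
γ for this relative speed: γ = 1/√(1 − 0.224486) = 1.1355.
The clock on probe Alpha records proper time, so craft B measures Δt = γΔτ = 1.1355 × 45.8 = 52.0 years.

52.0 years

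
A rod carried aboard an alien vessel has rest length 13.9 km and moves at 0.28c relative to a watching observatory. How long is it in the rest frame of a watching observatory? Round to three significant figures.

Lorentz factor: γ = (1 − 0.0784)^(−1/2) = 1.0417.
Along the direction of motion the measured length is L₀/γ = 13.9/1.0417 = 13.3 km.

13.3 km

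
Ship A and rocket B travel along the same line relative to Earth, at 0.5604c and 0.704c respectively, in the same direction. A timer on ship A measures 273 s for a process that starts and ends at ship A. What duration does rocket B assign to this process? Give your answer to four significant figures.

281.0 s

Transform ship A's velocity into rocket B's frame: (0.5604 − 0.704)/(1 − 0.5604·0.704) = −0.1436/0.6054784, so the relative speed is 0.23717c.
At |u| = 0.23717c, γ = (1 − 0.0562496)^(−1/2) = 1.0294.
The clock on ship A records proper time, so rocket B measures Δt = γΔτ = 1.0294 × 273 = 281.0 s.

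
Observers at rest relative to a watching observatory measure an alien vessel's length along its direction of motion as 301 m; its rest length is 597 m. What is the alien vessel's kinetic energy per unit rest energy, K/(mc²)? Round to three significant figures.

γ = L₀/L = 597/301 = 1.98339.
Since K = (γ−1)mc², K/(mc²) = 1.98339 − 1 = 0.983.

0.983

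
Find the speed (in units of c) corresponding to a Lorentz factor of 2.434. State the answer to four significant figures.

0.9117c

β = √(1 − 1/γ²) = √(1 − 1/5.924356) = √0.831205 = 0.9117.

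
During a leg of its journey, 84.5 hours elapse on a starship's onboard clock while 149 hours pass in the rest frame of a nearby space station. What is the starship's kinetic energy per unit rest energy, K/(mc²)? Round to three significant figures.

0.763

From Δt = γΔτ: γ = 149/84.5 = 1.76331.
Since K = (γ−1)mc², K/(mc²) = 1.76331 − 1 = 0.763.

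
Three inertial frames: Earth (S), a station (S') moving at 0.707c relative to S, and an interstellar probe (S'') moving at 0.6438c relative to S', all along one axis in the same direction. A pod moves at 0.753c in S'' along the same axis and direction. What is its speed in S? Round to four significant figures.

0.9896c

First combine the pod and interstellar probe (S''→S'): u₁ = (0.753 + 0.6438)/(1 + 0.753×0.6438) = 1.3968/1.4847814 = 0.94074.
Then combine with the station (S'→S): u = (0.94074 + 0.707)/(1 + 0.94074×0.707) = 1.64774/1.66510318 = 0.98957.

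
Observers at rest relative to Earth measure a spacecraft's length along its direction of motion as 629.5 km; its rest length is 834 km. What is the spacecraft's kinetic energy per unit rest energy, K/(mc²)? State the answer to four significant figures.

γ = L₀/L = 834/629.5 = 1.32486.
Since K = (γ−1)mc², K/(mc²) = 1.32486 − 1 = 0.3249.

0.3249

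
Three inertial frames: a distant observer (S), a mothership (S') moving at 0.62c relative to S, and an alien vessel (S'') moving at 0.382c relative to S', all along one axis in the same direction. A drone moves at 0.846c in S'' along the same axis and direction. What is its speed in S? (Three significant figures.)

Apply u = (u'+v)/(1+u'v) twice. Drone in the mothership frame: (0.846+0.382)/(1+0.846·0.382) = 1.228/1.323172 = 0.92807c.
That velocity, transformed to the rest frame of a distant observer: (0.92807+0.62)/(1+0.92807·0.62) = 1.54807/1.5754034 = 0.98265c.

0.983c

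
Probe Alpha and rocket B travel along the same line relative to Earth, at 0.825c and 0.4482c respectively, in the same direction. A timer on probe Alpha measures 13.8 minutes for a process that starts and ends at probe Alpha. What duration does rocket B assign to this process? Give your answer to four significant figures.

Speed of probe Alpha in rocket B's frame: u = (v_A − v_B)/(1 − v_A v_B/c²) = (0.825 − 0.4482)/(1 − 0.825×0.4482) = 0.3768/0.630235 = 0.59787; |u| = 0.59787c.
γ for this relative speed: γ = 1/√(1 − 0.357449) = 1.2475.
The clock on probe Alpha records proper time, so rocket B measures Δt = γΔτ = 1.2475 × 13.8 = 17.22 minutes.

17.22 minutes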